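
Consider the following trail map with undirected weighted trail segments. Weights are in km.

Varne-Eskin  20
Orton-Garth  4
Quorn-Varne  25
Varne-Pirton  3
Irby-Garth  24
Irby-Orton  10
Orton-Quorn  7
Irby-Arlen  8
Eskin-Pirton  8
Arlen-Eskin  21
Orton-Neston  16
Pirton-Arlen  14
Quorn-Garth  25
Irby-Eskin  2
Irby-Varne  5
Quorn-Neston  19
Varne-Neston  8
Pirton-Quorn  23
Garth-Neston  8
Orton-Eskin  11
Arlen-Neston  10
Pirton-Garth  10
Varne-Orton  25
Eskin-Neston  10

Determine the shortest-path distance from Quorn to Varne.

Candidate routes:
Quorn - Orton - Eskin - Irby - Varne: 7+11+2+5 = 25
Quorn - Orton - Irby - Varne: 7+10+5 = 22
Quorn - Orton - Garth - Pirton - Varne: 7+4+10+3 = 24
Quorn - Varne: 25 = 25
Cheapest is Quorn - Orton - Irby - Varne at 22 km.

22 km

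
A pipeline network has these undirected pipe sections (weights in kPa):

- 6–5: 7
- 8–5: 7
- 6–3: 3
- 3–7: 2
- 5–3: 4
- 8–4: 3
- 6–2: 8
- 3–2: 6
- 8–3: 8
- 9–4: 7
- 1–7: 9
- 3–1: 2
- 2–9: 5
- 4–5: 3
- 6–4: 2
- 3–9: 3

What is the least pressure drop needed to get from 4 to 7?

7 kPa

Shortest distances from 4:
4: 0
6: 2  (via 4)
5: 3  (via 4)
8: 3  (via 4)
3: 5  (via 6)
1: 7  (via 3)
7: 7  (via 3)
Shortest route: 4–6–3–7 = 7 kPa.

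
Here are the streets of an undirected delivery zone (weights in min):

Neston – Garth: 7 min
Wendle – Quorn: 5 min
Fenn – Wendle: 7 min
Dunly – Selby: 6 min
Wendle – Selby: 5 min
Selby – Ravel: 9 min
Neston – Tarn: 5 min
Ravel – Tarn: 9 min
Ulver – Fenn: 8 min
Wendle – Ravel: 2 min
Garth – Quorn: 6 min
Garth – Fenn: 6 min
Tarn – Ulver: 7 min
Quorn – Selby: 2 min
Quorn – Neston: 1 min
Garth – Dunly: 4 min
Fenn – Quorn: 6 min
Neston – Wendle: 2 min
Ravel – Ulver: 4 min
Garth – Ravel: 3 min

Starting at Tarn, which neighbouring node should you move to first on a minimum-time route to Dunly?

Candidate routes:
Tarn–Neston–Garth–Dunly: 5+7+4 = 16
Tarn–Neston–Wendle–Ravel–Garth–Dunly: 5+2+2+3+4 = 16
Tarn–Neston–Quorn–Garth–Dunly: 5+1+6+4 = 16
Tarn–Neston–Quorn–Selby–Dunly: 5+1+2+6 = 14
Cheapest is Tarn–Neston–Quorn–Selby–Dunly at 14 min.
So from Tarn the first move is to Neston.

Neston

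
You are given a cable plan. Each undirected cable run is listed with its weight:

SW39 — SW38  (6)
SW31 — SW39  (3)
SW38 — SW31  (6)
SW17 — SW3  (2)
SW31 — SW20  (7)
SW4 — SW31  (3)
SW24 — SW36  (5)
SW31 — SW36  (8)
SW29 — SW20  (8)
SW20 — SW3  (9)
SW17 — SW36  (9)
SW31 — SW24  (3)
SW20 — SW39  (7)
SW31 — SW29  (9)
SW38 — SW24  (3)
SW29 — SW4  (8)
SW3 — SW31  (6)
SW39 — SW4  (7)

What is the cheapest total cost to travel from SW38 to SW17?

14

Compare a few routes:
SW38 - SW39 - SW31 - SW3 - SW17: 6+3+6+2 = 17
SW38 - SW31 - SW3 - SW17: 6+6+2 = 14
Cheapest is SW38 - SW31 - SW3 - SW17 at 14.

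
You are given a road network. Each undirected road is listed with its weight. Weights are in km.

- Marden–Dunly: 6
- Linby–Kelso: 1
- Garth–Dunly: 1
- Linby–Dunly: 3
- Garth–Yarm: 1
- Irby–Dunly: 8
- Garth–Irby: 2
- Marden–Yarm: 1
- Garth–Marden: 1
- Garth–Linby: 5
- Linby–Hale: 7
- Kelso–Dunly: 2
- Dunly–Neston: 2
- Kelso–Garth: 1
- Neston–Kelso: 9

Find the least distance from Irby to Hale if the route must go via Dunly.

13 km

Best Irby to Dunly: Irby → Garth → Dunly costing 3
Shortest Dunly→Hale: Dunly → Linby → Hale = 10
Total via Dunly: 3 + 10 = 13 km.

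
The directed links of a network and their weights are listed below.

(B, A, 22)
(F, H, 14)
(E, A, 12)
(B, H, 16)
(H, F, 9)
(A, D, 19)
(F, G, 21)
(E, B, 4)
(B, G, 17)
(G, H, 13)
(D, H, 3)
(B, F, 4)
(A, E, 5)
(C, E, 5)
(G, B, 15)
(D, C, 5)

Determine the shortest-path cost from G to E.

Compare a few routes:
G–B–A–D–C–E: 15+22+19+5+5 = 66
G–B–A–E: 15+22+5 = 42
The minimum is 42 via G–B–A–E.

42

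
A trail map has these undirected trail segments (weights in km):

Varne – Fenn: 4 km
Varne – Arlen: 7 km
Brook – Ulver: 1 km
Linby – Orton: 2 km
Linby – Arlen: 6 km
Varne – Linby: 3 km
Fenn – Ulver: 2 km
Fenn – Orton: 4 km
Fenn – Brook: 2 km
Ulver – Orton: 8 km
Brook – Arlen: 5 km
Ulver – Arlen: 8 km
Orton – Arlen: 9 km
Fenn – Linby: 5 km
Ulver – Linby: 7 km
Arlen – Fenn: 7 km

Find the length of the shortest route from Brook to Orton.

6 km

Shortest distances from Brook:
Brook: 0
Ulver: 1  (via Brook)
Fenn: 2  (via Brook)
Arlen: 5  (via Brook)
Varne: 6  (via Fenn)
Orton: 6  (via Fenn)
Shortest route: Brook–Fenn–Orton = 6 km.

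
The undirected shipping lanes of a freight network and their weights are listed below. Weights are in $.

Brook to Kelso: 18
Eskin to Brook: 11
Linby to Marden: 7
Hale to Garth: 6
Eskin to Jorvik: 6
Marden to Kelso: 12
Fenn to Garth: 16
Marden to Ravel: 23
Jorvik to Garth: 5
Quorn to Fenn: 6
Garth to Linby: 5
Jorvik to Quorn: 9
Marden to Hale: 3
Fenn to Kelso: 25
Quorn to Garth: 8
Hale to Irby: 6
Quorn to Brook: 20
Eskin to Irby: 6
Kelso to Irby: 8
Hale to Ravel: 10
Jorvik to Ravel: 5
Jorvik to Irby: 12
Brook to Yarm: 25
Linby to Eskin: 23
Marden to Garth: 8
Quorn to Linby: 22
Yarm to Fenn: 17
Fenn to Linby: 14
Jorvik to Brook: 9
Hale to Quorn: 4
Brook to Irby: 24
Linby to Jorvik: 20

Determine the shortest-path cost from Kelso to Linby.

Shortest distances from Kelso:
Kelso: 0
Irby: 8  (via Kelso)
Marden: 12  (via Kelso)
Eskin: 14  (via Irby)
Hale: 14  (via Irby)
Quorn: 18  (via Hale)
Brook: 18  (via Kelso)
Linby: 19  (via Marden)
Shortest route: Kelso → Marden → Linby = $19.

$19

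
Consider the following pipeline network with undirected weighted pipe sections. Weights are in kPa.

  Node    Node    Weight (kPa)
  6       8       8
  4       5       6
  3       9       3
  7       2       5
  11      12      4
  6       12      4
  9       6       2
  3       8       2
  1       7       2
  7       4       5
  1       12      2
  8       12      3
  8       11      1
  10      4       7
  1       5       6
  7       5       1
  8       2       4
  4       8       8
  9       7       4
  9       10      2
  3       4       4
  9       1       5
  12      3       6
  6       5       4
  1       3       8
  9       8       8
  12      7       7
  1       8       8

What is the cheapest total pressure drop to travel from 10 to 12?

8 kPa

Enumerating some paths:
10 → 9 → 6 → 12: 2+2+4 = 8
10 → 9 → 1 → 12: 2+5+2 = 9
Cheapest is 10 → 9 → 6 → 12 at 8 kPa.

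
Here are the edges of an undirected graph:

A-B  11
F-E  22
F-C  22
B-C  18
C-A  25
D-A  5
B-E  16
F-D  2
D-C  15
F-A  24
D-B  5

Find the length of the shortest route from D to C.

Candidate routes:
D - B - C: 5+18 = 23
D - C: 15 = 15
Cheapest is D - C at 15.

15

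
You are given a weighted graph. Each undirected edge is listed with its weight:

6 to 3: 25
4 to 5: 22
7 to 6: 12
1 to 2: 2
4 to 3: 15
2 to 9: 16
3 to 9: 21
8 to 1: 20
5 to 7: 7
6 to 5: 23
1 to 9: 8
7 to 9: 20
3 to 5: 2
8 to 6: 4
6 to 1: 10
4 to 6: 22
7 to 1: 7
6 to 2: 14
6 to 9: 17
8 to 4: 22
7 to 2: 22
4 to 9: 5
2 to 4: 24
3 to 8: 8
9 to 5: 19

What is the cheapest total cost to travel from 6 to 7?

Compare a few routes:
6 → 7: 12 = 12
6 → 1 → 7: 10+7 = 17
Cheapest is 6 → 7 at 12.

12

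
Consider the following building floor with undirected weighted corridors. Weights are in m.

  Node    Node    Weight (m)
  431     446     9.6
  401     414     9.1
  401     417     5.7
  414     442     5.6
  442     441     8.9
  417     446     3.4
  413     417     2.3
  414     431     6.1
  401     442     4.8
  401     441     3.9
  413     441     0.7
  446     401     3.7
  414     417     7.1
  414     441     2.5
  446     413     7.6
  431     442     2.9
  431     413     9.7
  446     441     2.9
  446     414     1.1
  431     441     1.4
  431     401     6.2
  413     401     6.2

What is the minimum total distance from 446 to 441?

2.9 m

Settle nodes by increasing distance from 446:
446: 0
414: 1.1  (via 446)
441: 2.9  (via 446)
Shortest route: 446–441 = 2.9 m.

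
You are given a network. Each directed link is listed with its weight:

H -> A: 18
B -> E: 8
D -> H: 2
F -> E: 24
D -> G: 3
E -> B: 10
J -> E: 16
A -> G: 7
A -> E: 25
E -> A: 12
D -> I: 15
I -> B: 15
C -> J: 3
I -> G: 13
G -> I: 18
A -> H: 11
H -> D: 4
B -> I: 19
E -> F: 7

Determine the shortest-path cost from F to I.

Settle nodes by increasing distance from F:
F: 0
E: 24  (via F)
B: 34  (via E)
A: 36  (via E)
G: 43  (via A)
H: 47  (via A)
D: 51  (via H)
I: 53  (via B)
Shortest route: F–E–B–I = 53.

53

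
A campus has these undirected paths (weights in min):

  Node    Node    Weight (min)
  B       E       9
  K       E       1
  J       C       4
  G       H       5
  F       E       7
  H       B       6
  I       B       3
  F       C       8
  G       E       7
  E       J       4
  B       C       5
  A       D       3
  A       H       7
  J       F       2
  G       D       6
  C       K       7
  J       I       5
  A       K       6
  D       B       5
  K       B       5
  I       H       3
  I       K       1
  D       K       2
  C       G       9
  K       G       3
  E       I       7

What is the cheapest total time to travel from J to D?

7 min

Shortest distances from J:
J: 0
F: 2  (via J)
C: 4  (via J)
E: 4  (via J)
I: 5  (via J)
K: 5  (via E)
D: 7  (via K)
Shortest route: J → E → K → D = 7 min.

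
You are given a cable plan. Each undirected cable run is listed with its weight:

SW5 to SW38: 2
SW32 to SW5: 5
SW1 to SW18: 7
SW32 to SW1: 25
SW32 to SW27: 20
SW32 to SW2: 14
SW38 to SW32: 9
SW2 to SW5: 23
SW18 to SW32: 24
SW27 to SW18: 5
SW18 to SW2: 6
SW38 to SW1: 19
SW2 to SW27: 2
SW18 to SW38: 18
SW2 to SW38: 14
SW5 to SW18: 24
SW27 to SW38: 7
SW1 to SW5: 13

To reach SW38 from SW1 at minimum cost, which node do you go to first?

SW5

Enumerating some paths:
SW1–SW38: 19 = 19
SW1–SW5–SW38: 13+2 = 15
SW1–SW18–SW2–SW27–SW38: 7+6+2+7 = 22
SW1–SW18–SW27–SW38: 7+5+7 = 19
The minimum is 15 via SW1–SW5–SW38.
So from SW1 the first move is to SW5.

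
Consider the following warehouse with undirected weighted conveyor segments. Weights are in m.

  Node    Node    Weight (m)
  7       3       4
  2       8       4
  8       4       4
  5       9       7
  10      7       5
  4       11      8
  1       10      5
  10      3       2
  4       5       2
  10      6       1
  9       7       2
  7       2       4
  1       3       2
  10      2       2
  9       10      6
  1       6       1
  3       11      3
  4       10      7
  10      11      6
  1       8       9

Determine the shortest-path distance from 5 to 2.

10 m

Shortest distances from 5:
5: 0
4: 2  (via 5)
8: 6  (via 4)
9: 7  (via 5)
7: 9  (via 9)
10: 9  (via 4)
2: 10  (via 8)
Shortest route: 5 → 4 → 8 → 2 = 10 m.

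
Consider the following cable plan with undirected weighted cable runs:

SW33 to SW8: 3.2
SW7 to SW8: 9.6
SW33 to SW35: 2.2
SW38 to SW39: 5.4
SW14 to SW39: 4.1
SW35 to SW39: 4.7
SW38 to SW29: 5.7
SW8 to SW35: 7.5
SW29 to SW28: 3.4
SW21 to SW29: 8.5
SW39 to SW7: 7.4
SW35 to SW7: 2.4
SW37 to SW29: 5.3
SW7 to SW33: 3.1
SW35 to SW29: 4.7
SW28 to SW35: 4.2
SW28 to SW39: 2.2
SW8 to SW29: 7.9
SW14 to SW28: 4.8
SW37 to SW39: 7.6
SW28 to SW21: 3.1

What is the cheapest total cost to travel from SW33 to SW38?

Settle nodes by increasing distance from SW33:
SW33: 0
SW35: 2.2  (via SW33)
SW7: 3.1  (via SW33)
SW8: 3.2  (via SW33)
SW28: 6.4  (via SW35)
SW29: 6.9  (via SW35)
SW39: 6.9  (via SW35)
SW21: 9.5  (via SW28)
SW14: 11  (via SW39)
SW37: 12.2  (via SW29)
SW38: 12.3  (via SW39)
Shortest route: SW33–SW35–SW39–SW38 = 12.3.

12.3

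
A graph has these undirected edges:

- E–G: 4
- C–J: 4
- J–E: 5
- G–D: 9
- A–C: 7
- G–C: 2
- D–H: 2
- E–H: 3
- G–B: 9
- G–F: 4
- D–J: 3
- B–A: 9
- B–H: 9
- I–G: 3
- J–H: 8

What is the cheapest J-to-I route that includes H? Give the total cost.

Best J to H: J → D → H costing 5
Best H to I: H → E → G → I costing 10
Total via H: 5 + 10 = 15.

15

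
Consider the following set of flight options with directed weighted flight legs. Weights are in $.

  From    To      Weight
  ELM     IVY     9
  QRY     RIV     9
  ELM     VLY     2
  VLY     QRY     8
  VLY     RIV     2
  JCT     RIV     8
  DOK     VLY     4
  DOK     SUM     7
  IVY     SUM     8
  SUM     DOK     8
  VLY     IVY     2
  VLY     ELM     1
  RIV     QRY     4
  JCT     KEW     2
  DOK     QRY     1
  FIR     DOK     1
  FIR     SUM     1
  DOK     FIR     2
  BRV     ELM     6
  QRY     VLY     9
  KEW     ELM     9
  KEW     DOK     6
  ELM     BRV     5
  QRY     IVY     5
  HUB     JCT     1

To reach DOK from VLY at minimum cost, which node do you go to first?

IVY

Enumerating some paths:
VLY → IVY → SUM → DOK: 2+8+8 = 18
VLY → ELM → IVY → SUM → DOK: 1+9+8+8 = 26
The minimum is $18 via VLY → IVY → SUM → DOK.
So from VLY the first move is to IVY.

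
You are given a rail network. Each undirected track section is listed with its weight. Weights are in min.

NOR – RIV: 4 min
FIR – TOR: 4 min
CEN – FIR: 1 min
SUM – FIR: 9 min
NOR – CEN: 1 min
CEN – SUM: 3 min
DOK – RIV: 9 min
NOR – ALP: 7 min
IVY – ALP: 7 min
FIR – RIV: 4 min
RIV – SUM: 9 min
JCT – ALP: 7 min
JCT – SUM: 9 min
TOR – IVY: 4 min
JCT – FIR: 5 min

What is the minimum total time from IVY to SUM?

Settle nodes by increasing distance from IVY:
IVY: 0
TOR: 4  (via IVY)
ALP: 7  (via IVY)
FIR: 8  (via TOR)
CEN: 9  (via FIR)
NOR: 10  (via CEN)
RIV: 12  (via FIR)
SUM: 12  (via CEN)
Shortest route: IVY–TOR–FIR–CEN–SUM = 12 min.

12 min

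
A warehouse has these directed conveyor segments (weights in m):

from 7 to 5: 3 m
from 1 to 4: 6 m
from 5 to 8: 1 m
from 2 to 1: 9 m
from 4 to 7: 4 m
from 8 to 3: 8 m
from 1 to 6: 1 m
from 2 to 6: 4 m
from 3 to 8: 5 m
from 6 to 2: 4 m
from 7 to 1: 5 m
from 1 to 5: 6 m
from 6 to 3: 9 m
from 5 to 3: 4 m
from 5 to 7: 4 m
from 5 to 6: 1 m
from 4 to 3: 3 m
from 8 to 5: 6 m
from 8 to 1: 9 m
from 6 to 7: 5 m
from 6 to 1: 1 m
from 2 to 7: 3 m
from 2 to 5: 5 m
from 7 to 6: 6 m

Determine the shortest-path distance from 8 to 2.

11 m

Running Dijkstra from 8:
8: 0
5: 6  (via 8)
6: 7  (via 5)
1: 8  (via 6)
3: 8  (via 8)
7: 10  (via 5)
2: 11  (via 6)
Shortest route: 8 → 5 → 6 → 2 = 11 m.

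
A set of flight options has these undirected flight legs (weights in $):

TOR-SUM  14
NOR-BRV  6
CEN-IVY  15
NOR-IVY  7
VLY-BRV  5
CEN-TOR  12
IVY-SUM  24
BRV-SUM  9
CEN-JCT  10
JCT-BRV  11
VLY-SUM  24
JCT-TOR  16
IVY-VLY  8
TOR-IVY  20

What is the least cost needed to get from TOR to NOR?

$27

Running Dijkstra from TOR:
TOR: 0
CEN: 12  (via TOR)
SUM: 14  (via TOR)
JCT: 16  (via TOR)
IVY: 20  (via TOR)
BRV: 23  (via SUM)
NOR: 27  (via IVY)
Shortest route: TOR–IVY–NOR = $27.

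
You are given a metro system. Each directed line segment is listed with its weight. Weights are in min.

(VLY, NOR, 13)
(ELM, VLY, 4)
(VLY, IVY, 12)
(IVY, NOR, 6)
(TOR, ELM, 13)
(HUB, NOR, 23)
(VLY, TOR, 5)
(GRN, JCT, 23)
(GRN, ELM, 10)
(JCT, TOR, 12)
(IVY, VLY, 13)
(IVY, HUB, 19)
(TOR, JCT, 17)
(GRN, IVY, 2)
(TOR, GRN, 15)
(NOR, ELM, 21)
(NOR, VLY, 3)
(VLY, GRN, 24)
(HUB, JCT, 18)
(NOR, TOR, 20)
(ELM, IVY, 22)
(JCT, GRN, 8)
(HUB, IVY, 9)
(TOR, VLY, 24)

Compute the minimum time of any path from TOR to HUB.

Shortest distances from TOR:
TOR: 0
ELM: 13  (via TOR)
GRN: 15  (via TOR)
JCT: 17  (via TOR)
IVY: 17  (via GRN)
VLY: 17  (via ELM)
NOR: 23  (via IVY)
HUB: 36  (via IVY)
Shortest route: TOR → GRN → IVY → HUB = 36 min.

36 min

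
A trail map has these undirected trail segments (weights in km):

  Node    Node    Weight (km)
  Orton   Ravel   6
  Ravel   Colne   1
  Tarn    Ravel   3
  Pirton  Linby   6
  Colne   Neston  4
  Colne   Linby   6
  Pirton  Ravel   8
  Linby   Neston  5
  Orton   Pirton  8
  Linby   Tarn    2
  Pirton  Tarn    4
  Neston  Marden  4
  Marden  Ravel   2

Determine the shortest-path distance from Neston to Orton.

11 km

Compare a few routes:
Neston - Colne - Ravel - Orton: 4+1+6 = 11
Neston - Linby - Tarn - Ravel - Orton: 5+2+3+6 = 16
Neston - Marden - Ravel - Orton: 4+2+6 = 12
The minimum is 11 km via Neston - Colne - Ravel - Orton.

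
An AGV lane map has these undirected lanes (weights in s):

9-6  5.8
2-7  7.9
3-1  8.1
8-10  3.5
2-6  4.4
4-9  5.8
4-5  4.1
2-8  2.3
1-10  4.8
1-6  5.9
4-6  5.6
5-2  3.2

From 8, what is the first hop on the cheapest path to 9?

2

Enumerating some paths:
8–2–5–4–9: 2.3+3.2+4.1+5.8 = 15.4
8–2–6–9: 2.3+4.4+5.8 = 12.5
Cheapest is 8–2–6–9 at 12.5 s.
So from 8 the first move is to 2.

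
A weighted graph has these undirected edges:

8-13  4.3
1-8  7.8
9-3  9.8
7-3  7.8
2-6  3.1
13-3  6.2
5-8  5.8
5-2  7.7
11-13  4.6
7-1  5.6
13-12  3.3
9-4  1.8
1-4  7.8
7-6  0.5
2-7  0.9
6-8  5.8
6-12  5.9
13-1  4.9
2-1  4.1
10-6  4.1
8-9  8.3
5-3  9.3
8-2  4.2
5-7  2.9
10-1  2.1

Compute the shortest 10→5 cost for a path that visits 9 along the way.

Best 10 to 9: 10–1–4–9 costing 11.7
Shortest 9→5: 9–8–5 = 14.1
Total via 9: 11.7 + 14.1 = 25.8.

25.8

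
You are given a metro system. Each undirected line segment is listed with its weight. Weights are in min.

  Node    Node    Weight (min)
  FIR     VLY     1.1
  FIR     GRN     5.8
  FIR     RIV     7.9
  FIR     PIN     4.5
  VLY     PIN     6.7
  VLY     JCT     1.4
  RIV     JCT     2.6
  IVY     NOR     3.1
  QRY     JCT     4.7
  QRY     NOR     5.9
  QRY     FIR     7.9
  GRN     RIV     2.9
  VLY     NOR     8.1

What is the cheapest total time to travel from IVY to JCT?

12.6 min

Enumerating some paths:
IVY → NOR → VLY → JCT: 3.1+8.1+1.4 = 12.6
IVY → NOR → QRY → FIR → VLY → JCT: 3.1+5.9+7.9+1.1+1.4 = 19.4
IVY → NOR → QRY → JCT: 3.1+5.9+4.7 = 13.7
Cheapest is IVY → NOR → VLY → JCT at 12.6 min.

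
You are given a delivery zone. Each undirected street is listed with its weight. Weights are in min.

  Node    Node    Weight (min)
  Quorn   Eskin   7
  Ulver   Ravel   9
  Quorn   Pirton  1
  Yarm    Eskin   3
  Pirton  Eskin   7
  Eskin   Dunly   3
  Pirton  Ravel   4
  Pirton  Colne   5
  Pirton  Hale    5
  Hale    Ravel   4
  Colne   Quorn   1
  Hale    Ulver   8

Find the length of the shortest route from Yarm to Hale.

15 min

Settle nodes by increasing distance from Yarm:
Yarm: 0
Eskin: 3  (via Yarm)
Dunly: 6  (via Eskin)
Pirton: 10  (via Eskin)
Quorn: 10  (via Eskin)
Colne: 11  (via Quorn)
Ravel: 14  (via Pirton)
Hale: 15  (via Pirton)
Shortest route: Yarm → Eskin → Pirton → Hale = 15 min.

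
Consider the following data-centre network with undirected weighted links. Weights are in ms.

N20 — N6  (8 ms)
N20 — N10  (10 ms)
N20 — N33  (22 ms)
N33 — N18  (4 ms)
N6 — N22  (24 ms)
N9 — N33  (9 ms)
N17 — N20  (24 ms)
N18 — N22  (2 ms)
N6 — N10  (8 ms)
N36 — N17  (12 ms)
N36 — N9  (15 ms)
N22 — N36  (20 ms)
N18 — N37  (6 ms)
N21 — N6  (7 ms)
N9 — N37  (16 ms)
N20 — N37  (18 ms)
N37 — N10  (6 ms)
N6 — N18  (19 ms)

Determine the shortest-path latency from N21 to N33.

30 ms

Settle nodes by increasing distance from N21:
N21: 0
N6: 7  (via N21)
N20: 15  (via N6)
N10: 15  (via N6)
N37: 21  (via N10)
N18: 26  (via N6)
N22: 28  (via N18)
N33: 30  (via N18)
Shortest route: N21–N6–N18–N33 = 30 ms.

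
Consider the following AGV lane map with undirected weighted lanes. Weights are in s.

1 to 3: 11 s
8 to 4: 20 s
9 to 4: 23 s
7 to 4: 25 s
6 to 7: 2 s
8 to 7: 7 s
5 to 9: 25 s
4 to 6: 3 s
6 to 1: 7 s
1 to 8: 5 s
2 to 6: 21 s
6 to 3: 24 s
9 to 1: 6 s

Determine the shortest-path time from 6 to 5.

Running Dijkstra from 6:
6: 0
7: 2  (via 6)
4: 3  (via 6)
1: 7  (via 6)
8: 9  (via 7)
9: 13  (via 1)
3: 18  (via 1)
2: 21  (via 6)
5: 38  (via 9)
Shortest route: 6 → 1 → 9 → 5 = 38 s.

38 s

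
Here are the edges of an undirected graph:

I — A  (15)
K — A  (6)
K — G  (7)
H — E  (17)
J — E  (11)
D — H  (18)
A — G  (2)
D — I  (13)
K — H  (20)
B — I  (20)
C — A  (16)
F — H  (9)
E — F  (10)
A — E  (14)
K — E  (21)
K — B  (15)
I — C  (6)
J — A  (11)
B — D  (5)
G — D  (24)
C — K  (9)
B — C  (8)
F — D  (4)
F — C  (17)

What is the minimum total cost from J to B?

30

Settle nodes by increasing distance from J:
J: 0
A: 11  (via J)
E: 11  (via J)
G: 13  (via A)
K: 17  (via A)
F: 21  (via E)
D: 25  (via F)
C: 26  (via K)
I: 26  (via A)
H: 28  (via E)
B: 30  (via D)
Shortest route: J–E–F–D–B = 30.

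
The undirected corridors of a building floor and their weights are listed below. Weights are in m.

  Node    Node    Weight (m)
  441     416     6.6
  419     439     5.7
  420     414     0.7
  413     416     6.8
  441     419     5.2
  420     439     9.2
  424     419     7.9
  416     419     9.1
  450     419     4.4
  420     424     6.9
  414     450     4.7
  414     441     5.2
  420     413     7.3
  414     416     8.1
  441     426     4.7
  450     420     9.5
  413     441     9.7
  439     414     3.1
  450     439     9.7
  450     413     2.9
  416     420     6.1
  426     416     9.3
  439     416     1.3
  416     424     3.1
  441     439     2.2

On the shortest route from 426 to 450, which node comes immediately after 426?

441

Candidate routes:
426 → 441 → 414 → 450: 4.7+5.2+4.7 = 14.6
426 → 441 → 419 → 450: 4.7+5.2+4.4 = 14.3
Cheapest is 426 → 441 → 419 → 450 at 14.3 m.
So from 426 the first move is to 441.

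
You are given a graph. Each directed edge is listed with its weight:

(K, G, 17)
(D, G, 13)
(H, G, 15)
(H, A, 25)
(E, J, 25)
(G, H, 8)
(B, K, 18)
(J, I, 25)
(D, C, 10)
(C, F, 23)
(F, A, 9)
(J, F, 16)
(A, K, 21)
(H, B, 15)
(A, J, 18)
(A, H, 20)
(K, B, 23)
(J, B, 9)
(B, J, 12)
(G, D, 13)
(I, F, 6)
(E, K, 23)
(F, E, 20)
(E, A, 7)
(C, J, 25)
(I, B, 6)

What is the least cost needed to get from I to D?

Compare a few routes:
I → B → K → G → D: 6+18+17+13 = 54
I → F → A → H → G → D: 6+9+20+15+13 = 63
I → F → A → K → G → D: 6+9+21+17+13 = 66
Cheapest is I → B → K → G → D at 54.

54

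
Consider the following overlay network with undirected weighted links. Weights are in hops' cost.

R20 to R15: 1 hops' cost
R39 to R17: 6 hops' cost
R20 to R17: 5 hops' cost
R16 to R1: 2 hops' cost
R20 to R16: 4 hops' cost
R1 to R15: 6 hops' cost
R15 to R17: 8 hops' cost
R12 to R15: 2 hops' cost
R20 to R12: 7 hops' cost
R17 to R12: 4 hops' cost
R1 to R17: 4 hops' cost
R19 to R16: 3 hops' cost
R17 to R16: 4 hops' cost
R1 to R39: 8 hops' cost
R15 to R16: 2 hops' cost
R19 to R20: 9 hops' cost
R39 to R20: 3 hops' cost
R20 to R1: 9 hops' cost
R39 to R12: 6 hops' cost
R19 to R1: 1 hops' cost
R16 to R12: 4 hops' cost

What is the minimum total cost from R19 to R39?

9 hops' cost

Candidate routes:
R19 → R1 → R16 → R20 → R39: 1+2+4+3 = 10
R19 → R16 → R20 → R39: 3+4+3 = 10
R19 → R1 → R39: 1+8 = 9
Cheapest is R19 → R1 → R39 at 9 hops' cost.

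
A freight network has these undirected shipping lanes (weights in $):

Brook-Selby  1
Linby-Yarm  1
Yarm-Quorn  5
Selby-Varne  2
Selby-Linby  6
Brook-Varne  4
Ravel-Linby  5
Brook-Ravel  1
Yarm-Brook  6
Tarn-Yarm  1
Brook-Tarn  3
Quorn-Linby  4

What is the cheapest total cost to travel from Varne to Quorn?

$12

Compare a few routes:
Varne → Selby → Brook → Ravel → Linby → Quorn: 2+1+1+5+4 = 13
Varne → Selby → Brook → Tarn → Yarm → Quorn: 2+1+3+1+5 = 12
Varne → Brook → Tarn → Yarm → Quorn: 4+3+1+5 = 13
Cheapest is Varne → Selby → Brook → Tarn → Yarm → Quorn at $12.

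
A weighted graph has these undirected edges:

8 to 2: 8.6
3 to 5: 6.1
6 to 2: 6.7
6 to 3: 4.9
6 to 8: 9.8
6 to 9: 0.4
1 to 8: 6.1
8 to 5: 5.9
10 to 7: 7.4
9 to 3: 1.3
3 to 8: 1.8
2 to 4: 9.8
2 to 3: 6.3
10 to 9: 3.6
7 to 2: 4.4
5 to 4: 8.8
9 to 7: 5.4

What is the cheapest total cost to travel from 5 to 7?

12.8

Compare a few routes:
5 - 3 - 9 - 7: 6.1+1.3+5.4 = 12.8
5 - 8 - 3 - 9 - 7: 5.9+1.8+1.3+5.4 = 14.4
5 - 3 - 2 - 7: 6.1+6.3+4.4 = 16.8
The minimum is 12.8 via 5 - 3 - 9 - 7.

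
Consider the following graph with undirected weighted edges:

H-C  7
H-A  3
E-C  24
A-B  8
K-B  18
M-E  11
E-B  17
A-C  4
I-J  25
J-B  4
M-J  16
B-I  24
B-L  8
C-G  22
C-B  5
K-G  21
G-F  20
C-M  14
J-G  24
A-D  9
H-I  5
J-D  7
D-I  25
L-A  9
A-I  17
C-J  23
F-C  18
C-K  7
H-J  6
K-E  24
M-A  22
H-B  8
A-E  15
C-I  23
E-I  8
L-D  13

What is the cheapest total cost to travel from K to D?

20

Running Dijkstra from K:
K: 0
C: 7  (via K)
A: 11  (via C)
B: 12  (via C)
H: 14  (via C)
J: 16  (via B)
I: 19  (via H)
D: 20  (via A)
Shortest route: K → C → A → D = 20.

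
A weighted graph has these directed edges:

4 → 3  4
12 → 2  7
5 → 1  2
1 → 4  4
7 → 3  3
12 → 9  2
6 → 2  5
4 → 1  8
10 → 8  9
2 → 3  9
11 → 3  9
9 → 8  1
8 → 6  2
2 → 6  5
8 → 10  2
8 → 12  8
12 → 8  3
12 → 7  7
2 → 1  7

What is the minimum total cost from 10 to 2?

Settle nodes by increasing distance from 10:
10: 0
8: 9  (via 10)
6: 11  (via 8)
2: 16  (via 6)
Shortest route: 10 → 8 → 6 → 2 = 16.

16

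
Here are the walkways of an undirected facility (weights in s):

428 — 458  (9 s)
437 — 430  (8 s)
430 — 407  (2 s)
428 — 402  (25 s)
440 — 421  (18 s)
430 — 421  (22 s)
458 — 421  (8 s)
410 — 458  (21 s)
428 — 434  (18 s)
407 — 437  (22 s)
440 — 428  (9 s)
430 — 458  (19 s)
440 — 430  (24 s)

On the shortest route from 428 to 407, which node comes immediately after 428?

Compare a few routes:
428–440–421–430–407: 9+18+22+2 = 51
428–458–421–430–407: 9+8+22+2 = 41
428–440–430–407: 9+24+2 = 35
428–458–430–407: 9+19+2 = 30
The minimum is 30 s via 428–458–430–407.
So from 428 the first move is to 458.

458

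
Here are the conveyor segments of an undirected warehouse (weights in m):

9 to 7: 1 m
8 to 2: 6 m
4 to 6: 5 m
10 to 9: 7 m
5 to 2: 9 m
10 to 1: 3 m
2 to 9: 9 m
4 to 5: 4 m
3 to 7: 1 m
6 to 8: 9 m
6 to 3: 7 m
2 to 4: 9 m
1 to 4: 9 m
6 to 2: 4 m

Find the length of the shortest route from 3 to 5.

Enumerating some paths:
3–6–4–5: 7+5+4 = 16
3–7–9–2–5: 1+1+9+9 = 20
The minimum is 16 m via 3–6–4–5.

16 m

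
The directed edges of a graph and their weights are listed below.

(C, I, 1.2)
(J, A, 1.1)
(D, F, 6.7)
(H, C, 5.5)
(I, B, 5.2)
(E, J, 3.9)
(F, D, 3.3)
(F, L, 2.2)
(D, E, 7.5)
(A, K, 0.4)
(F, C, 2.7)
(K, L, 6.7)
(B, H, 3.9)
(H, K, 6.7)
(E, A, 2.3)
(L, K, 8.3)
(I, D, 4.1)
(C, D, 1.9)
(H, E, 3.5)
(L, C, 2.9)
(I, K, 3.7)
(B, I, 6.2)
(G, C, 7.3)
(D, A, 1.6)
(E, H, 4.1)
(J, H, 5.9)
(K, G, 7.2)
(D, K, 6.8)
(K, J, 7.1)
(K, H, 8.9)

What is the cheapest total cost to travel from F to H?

13

Shortest distances from F:
F: 0
L: 2.2  (via F)
C: 2.7  (via F)
D: 3.3  (via F)
I: 3.9  (via C)
A: 4.9  (via D)
K: 5.3  (via A)
B: 9.1  (via I)
E: 10.8  (via D)
J: 12.4  (via K)
G: 12.5  (via K)
H: 13  (via B)
Shortest route: F → C → I → B → H = 13.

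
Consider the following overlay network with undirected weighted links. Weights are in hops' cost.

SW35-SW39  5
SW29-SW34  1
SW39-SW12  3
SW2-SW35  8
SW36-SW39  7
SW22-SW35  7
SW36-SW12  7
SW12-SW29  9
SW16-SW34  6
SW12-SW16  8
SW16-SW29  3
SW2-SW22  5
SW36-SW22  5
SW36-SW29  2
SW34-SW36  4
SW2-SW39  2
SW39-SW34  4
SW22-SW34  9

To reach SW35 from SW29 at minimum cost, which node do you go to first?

SW34

Enumerating some paths:
SW29–SW34–SW39–SW35: 1+4+5 = 10
SW29–SW36–SW39–SW35: 2+7+5 = 14
The minimum is 10 hops' cost via SW29–SW34–SW39–SW35.
So from SW29 the first move is to SW34.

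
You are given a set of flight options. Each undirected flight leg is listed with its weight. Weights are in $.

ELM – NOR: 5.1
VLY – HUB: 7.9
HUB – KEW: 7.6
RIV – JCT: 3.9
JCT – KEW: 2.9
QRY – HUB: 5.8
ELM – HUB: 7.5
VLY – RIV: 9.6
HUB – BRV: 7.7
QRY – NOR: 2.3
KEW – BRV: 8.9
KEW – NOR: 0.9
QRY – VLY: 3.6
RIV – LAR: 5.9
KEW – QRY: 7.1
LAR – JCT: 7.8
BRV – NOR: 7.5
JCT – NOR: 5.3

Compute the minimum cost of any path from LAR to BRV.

$19.1

Settle nodes by increasing distance from LAR:
LAR: 0
RIV: 5.9  (via LAR)
JCT: 7.8  (via LAR)
KEW: 10.7  (via JCT)
NOR: 11.6  (via KEW)
QRY: 13.9  (via NOR)
VLY: 15.5  (via RIV)
ELM: 16.7  (via NOR)
HUB: 18.3  (via KEW)
BRV: 19.1  (via NOR)
Shortest route: LAR → JCT → KEW → NOR → BRV = $19.1.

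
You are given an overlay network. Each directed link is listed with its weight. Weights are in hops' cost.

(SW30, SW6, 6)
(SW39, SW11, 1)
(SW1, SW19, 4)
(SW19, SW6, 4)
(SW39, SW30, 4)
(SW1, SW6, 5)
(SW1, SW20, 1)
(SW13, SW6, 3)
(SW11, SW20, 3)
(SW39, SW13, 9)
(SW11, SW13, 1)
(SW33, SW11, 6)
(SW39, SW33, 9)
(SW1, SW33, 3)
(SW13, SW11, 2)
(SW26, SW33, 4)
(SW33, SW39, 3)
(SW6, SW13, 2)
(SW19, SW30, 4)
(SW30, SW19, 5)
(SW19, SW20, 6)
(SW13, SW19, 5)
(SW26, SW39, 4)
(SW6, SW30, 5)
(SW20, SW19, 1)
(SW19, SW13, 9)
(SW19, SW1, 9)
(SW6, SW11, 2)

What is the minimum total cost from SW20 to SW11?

Enumerating some paths:
SW20–SW19–SW13–SW11: 1+9+2 = 12
SW20–SW19–SW6–SW13–SW11: 1+4+2+2 = 9
SW20–SW19–SW6–SW11: 1+4+2 = 7
Cheapest is SW20–SW19–SW6–SW11 at 7 hops' cost.

7 hops' cost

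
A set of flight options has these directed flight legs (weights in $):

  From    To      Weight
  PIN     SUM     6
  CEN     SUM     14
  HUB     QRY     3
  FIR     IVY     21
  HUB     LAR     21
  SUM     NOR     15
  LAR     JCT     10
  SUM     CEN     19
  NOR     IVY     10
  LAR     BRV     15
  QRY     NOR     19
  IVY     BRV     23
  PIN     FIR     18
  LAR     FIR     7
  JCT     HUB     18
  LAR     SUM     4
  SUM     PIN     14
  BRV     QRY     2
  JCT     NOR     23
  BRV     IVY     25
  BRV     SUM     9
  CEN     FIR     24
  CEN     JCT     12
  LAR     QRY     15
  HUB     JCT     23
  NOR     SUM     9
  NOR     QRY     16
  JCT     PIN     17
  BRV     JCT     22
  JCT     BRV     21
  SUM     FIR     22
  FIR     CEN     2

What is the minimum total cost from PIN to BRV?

Enumerating some paths:
PIN → FIR → CEN → JCT → BRV: 18+2+12+21 = 53
PIN → SUM → NOR → IVY → BRV: 6+15+10+23 = 54
The minimum is $53 via PIN → FIR → CEN → JCT → BRV.

$53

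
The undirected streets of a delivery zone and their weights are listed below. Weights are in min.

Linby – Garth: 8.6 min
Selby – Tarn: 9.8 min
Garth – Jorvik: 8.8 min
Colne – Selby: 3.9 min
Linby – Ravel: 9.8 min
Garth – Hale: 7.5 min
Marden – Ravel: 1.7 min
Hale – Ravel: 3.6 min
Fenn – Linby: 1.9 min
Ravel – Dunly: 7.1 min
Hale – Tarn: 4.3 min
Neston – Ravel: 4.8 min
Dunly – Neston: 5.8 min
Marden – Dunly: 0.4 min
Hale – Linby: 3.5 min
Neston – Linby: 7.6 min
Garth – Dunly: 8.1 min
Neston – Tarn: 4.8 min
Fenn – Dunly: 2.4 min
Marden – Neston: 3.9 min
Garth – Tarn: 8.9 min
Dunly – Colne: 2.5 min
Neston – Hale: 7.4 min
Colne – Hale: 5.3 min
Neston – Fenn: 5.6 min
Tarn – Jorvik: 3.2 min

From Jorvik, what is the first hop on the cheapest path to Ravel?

Tarn

Enumerating some paths:
Jorvik - Tarn - Hale - Ravel: 3.2+4.3+3.6 = 11.1
Jorvik - Tarn - Neston - Ravel: 3.2+4.8+4.8 = 12.8
Cheapest is Jorvik - Tarn - Hale - Ravel at 11.1 min.
So from Jorvik the first move is to Tarn.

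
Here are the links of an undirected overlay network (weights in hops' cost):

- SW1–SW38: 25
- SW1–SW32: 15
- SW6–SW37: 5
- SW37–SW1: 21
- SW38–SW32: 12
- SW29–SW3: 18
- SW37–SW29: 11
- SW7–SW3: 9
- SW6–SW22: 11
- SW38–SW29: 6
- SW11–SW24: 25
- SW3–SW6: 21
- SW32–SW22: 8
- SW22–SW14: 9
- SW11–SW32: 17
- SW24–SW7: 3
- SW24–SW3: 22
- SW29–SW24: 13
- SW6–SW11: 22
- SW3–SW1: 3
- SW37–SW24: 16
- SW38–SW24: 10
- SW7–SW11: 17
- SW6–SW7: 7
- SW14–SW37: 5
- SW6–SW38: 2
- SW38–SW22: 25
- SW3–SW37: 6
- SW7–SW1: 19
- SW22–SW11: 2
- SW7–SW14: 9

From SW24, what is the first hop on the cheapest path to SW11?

Compare a few routes:
SW24 → SW7 → SW11: 3+17 = 20
SW24 → SW7 → SW6 → SW22 → SW11: 3+7+11+2 = 23
SW24 → SW7 → SW14 → SW22 → SW11: 3+9+9+2 = 23
The minimum is 20 hops' cost via SW24 → SW7 → SW11.
So from SW24 the first move is to SW7.

SW7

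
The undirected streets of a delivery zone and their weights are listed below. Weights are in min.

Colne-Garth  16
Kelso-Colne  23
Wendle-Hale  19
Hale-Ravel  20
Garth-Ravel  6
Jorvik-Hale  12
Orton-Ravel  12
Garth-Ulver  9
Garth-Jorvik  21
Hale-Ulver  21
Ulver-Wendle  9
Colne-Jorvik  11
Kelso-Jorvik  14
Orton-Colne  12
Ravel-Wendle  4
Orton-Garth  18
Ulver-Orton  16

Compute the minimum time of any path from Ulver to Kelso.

Shortest distances from Ulver:
Ulver: 0
Wendle: 9  (via Ulver)
Garth: 9  (via Ulver)
Ravel: 13  (via Wendle)
Orton: 16  (via Ulver)
Hale: 21  (via Ulver)
Colne: 25  (via Garth)
Jorvik: 30  (via Garth)
Kelso: 44  (via Jorvik)
Shortest route: Ulver–Garth–Jorvik–Kelso = 44 min.

44 min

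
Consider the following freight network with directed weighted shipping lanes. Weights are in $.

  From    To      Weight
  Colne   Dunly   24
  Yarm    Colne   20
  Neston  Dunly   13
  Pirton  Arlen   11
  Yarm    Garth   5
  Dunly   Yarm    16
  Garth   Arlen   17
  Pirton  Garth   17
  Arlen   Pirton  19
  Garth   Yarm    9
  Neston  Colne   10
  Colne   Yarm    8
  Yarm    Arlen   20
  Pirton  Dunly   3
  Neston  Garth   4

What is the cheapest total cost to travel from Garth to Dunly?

Candidate routes:
Garth → Yarm → Arlen → Pirton → Dunly: 9+20+19+3 = 51
Garth → Arlen → Pirton → Dunly: 17+19+3 = 39
Cheapest is Garth → Arlen → Pirton → Dunly at $39.

$39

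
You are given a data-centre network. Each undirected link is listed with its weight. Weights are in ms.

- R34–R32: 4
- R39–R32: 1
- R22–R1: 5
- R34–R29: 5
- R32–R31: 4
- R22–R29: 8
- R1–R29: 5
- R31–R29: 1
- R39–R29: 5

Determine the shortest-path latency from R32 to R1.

10 ms

Shortest distances from R32:
R32: 0
R39: 1  (via R32)
R34: 4  (via R32)
R31: 4  (via R32)
R29: 5  (via R31)
R1: 10  (via R29)
Shortest route: R32 → R31 → R29 → R1 = 10 ms.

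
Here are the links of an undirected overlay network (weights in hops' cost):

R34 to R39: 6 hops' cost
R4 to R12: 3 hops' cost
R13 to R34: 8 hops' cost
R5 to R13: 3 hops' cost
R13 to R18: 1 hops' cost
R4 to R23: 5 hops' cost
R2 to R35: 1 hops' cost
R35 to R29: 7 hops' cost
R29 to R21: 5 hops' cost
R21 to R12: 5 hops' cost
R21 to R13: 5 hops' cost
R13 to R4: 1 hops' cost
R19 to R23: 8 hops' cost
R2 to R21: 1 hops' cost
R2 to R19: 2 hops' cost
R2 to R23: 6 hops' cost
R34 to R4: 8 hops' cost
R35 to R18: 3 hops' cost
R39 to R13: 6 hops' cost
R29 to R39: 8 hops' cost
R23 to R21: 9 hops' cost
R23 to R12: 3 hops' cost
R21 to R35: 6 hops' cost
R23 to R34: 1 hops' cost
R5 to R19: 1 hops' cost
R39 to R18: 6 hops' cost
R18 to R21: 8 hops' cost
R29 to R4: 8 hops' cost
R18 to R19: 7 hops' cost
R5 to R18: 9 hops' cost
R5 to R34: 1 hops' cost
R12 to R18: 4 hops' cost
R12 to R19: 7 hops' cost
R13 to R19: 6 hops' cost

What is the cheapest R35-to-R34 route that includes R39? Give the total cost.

Shortest R35→R39: R35–R18–R39 = 9
Best R39 to R34: R39–R34 costing 6
Total via R39: 9 + 6 = 15 hops' cost.

15 hops' cost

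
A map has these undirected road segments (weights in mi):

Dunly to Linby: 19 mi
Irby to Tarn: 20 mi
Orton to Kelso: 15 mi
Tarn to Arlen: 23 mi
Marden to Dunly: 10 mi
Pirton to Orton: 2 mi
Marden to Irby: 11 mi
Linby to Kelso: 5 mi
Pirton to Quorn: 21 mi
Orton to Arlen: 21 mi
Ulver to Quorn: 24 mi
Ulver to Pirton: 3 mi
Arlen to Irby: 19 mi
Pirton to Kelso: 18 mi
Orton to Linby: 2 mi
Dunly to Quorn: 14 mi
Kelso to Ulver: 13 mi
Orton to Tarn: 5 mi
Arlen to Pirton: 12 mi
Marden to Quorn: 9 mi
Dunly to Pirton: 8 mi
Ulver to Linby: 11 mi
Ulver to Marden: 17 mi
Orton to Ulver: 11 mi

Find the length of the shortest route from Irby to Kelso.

Shortest distances from Irby:
Irby: 0
Marden: 11  (via Irby)
Arlen: 19  (via Irby)
Quorn: 20  (via Marden)
Tarn: 20  (via Irby)
Dunly: 21  (via Marden)
Orton: 25  (via Tarn)
Linby: 27  (via Orton)
Pirton: 27  (via Orton)
Ulver: 28  (via Marden)
Kelso: 32  (via Linby)
Shortest route: Irby–Tarn–Orton–Linby–Kelso = 32 mi.

32 mi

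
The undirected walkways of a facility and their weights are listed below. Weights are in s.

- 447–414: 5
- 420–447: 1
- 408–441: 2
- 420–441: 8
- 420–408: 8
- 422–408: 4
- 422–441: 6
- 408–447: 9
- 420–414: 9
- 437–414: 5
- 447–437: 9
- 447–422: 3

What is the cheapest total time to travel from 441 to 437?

18 s

Shortest distances from 441:
441: 0
408: 2  (via 441)
422: 6  (via 441)
420: 8  (via 441)
447: 9  (via 422)
414: 14  (via 447)
437: 18  (via 447)
Shortest route: 441–422–447–437 = 18 s.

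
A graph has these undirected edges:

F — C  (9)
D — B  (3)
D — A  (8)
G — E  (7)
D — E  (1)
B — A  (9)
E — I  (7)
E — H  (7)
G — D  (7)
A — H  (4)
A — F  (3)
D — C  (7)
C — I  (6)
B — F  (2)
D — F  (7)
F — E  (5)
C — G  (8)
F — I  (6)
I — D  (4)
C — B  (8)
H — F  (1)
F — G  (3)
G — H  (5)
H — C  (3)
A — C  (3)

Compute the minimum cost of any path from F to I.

Shortest distances from F:
F: 0
H: 1  (via F)
B: 2  (via F)
A: 3  (via F)
G: 3  (via F)
C: 4  (via H)
D: 5  (via B)
E: 5  (via F)
I: 6  (via F)
Shortest route: F–I = 6.

6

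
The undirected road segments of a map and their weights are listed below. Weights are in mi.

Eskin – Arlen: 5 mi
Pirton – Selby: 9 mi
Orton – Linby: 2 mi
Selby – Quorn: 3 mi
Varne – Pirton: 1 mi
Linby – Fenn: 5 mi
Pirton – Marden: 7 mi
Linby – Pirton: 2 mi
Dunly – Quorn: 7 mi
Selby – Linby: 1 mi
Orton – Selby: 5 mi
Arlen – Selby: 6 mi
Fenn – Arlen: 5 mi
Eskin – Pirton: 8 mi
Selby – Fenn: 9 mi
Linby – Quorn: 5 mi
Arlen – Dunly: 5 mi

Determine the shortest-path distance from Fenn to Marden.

Candidate routes:
Fenn → Arlen → Selby → Linby → Pirton → Marden: 5+6+1+2+7 = 21
Fenn → Selby → Linby → Pirton → Marden: 9+1+2+7 = 19
Fenn → Linby → Selby → Pirton → Marden: 5+1+9+7 = 22
Fenn → Linby → Pirton → Marden: 5+2+7 = 14
Cheapest is Fenn → Linby → Pirton → Marden at 14 mi.

14 mi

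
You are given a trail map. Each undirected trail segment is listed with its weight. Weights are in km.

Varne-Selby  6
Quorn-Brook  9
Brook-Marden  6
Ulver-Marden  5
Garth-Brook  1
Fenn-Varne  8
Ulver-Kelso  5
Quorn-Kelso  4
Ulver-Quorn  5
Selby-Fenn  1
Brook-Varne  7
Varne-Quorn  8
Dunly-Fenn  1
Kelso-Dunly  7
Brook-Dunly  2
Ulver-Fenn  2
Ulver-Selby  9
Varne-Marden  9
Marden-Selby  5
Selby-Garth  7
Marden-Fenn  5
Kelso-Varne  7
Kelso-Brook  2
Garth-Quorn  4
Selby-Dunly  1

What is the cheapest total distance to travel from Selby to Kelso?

5 km

Candidate routes:
Selby–Dunly–Brook–Kelso: 1+2+2 = 5
Selby–Fenn–Dunly–Brook–Kelso: 1+1+2+2 = 6
Cheapest is Selby–Dunly–Brook–Kelso at 5 km.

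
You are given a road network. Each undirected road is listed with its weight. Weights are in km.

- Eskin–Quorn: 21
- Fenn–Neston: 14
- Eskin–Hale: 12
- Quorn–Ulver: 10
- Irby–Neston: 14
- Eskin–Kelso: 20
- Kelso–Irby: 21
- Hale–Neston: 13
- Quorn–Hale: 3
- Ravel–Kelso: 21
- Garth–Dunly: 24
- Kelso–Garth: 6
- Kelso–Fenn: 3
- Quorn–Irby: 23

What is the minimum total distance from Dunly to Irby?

Enumerating some paths:
Dunly - Garth - Kelso - Eskin - Hale - Quorn - Irby: 24+6+20+12+3+23 = 88
Dunly - Garth - Kelso - Fenn - Neston - Irby: 24+6+3+14+14 = 61
Dunly - Garth - Kelso - Fenn - Neston - Hale - Quorn - Irby: 24+6+3+14+13+3+23 = 86
Dunly - Garth - Kelso - Irby: 24+6+21 = 51
The minimum is 51 km via Dunly - Garth - Kelso - Irby.

51 km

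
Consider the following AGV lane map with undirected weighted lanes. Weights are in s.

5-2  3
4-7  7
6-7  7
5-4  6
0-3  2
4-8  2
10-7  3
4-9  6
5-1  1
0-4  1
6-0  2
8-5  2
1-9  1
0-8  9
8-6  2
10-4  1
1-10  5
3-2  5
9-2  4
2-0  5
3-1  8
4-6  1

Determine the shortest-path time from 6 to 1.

Candidate routes:
6–4–8–5–1: 1+2+2+1 = 6
6–8–5–1: 2+2+1 = 5
The minimum is 5 s via 6–8–5–1.

5 s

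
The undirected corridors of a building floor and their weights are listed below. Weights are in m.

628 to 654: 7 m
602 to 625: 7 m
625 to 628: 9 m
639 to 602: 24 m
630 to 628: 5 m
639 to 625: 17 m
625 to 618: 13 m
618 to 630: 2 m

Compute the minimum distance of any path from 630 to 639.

Shortest distances from 630:
630: 0
618: 2  (via 630)
628: 5  (via 630)
654: 12  (via 628)
625: 14  (via 628)
602: 21  (via 625)
639: 31  (via 625)
Shortest route: 630 → 628 → 625 → 639 = 31 m.

31 m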